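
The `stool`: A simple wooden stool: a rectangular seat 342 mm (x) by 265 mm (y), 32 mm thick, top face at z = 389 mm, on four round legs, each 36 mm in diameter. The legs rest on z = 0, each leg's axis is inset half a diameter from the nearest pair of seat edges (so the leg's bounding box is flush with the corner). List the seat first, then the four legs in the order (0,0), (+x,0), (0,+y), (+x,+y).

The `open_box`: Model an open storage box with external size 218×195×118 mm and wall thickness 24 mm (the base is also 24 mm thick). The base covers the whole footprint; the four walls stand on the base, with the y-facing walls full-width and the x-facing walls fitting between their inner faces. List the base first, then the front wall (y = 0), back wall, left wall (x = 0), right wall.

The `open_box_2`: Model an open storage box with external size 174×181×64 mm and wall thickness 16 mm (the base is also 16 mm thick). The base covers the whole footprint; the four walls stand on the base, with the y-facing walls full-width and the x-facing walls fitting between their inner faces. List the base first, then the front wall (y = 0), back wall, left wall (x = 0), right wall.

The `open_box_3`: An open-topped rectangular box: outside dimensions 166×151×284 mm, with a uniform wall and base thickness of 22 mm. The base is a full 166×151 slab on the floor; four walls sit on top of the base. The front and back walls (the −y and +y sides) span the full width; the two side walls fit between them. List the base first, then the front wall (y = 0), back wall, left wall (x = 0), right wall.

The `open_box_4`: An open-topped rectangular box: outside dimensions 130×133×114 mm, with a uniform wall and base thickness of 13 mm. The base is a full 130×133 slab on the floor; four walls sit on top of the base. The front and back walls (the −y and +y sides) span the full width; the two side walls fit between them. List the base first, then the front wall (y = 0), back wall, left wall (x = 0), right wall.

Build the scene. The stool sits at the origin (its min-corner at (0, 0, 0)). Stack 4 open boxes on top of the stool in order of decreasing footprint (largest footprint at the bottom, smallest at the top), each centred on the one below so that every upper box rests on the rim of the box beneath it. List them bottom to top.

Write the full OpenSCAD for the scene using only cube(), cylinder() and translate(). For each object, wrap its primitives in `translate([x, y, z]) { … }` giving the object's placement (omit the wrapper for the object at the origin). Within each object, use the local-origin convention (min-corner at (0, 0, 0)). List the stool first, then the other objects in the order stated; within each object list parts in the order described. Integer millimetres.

translate([0, 0, 357]) cube([342, 265, 32]);
translate([18, 18, 0]) cylinder(h = 357, r = 18);
translate([324, 18, 0]) cylinder(h = 357, r = 18);
translate([18, 247, 0]) cylinder(h = 357, r = 18);
translate([324, 247, 0]) cylinder(h = 357, r = 18);
translate([62, 35, 389]) {
  cube([218, 195, 24]);
  translate([0, 0, 24]) cube([218, 24, 94]);
  translate([0, 171, 24]) cube([218, 24, 94]);
  translate([0, 24, 24]) cube([24, 147, 94]);
  translate([194, 24, 24]) cube([24, 147, 94]);
}
translate([84, 42, 507]) {
  cube([174, 181, 16]);
  translate([0, 0, 16]) cube([174, 16, 48]);
  translate([0, 165, 16]) cube([174, 16, 48]);
  translate([0, 16, 16]) cube([16, 149, 48]);
  translate([158, 16, 16]) cube([16, 149, 48]);
}
translate([88, 57, 571]) {
  cube([166, 151, 22]);
  translate([0, 0, 22]) cube([166, 22, 262]);
  translate([0, 129, 22]) cube([166, 22, 262]);
  translate([0, 22, 22]) cube([22, 107, 262]);
  translate([144, 22, 22]) cube([22, 107, 262]);
}
translate([106, 66, 855]) {
  cube([130, 133, 13]);
  translate([0, 0, 13]) cube([130, 13, 101]);
  translate([0, 120, 13]) cube([130, 13, 101]);
  translate([0, 13, 13]) cube([13, 107, 101]);
  translate([117, 13, 13]) cube([13, 107, 101]);
}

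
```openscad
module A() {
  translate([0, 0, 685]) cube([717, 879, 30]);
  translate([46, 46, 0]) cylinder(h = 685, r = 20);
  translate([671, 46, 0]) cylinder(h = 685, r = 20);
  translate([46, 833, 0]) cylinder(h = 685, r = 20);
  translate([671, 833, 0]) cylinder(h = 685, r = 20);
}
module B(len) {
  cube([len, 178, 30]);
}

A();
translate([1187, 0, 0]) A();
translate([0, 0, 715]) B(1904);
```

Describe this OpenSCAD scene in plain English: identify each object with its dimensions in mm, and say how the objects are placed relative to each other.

A is a rectangular dining table. The top is 717×879×30 mm with its upper surface at z = 715 mm. It stands on four round legs of 40 mm diameter, each leg's bounding box inset 26 mm from the nearest pair of top edges, running from the floor to the underside of the top.

B is a rectangular beam 1904 mm long (x), 178 mm deep (y), 30 mm thick (z).

The beam spans the tops of two tables placed 470 mm apart, resting at z = 715 mm.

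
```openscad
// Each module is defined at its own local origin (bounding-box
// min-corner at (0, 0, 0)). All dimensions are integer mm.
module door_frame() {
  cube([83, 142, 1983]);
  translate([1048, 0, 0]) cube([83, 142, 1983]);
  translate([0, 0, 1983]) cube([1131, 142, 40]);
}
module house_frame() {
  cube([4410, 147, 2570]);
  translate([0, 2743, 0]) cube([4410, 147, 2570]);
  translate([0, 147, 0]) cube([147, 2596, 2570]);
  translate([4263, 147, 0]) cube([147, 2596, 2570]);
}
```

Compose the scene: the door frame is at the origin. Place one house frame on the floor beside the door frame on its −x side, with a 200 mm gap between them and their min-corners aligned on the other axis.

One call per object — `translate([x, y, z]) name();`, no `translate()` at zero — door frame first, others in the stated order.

door_frame();
translate([-4610, 0, 0]) house_frame();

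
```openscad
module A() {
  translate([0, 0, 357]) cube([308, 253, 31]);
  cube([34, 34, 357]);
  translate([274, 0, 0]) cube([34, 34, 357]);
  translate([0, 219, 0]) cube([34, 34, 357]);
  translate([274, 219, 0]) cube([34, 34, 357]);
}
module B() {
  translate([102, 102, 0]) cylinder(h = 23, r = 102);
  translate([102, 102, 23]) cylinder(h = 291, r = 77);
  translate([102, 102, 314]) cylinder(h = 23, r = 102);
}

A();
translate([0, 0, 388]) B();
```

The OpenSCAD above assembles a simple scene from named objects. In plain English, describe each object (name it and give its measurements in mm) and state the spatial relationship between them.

A is a four-legged stool. The seat is a 308×253×31 mm slab whose top surface is at z = 388 mm; four square legs, each 34×34 mm in cross-section, run from the floor (z = 0) to the underside of the seat, each flush with a corner of the seat.

B is a spool: two coaxial disc flanges of radius 102 mm and thickness 23 mm, joined by a core cylinder of radius 77 mm and height 291 mm. The lower flange rests on z = 0 and the three cylinders share a vertical axis.

The spool is on top of the stool.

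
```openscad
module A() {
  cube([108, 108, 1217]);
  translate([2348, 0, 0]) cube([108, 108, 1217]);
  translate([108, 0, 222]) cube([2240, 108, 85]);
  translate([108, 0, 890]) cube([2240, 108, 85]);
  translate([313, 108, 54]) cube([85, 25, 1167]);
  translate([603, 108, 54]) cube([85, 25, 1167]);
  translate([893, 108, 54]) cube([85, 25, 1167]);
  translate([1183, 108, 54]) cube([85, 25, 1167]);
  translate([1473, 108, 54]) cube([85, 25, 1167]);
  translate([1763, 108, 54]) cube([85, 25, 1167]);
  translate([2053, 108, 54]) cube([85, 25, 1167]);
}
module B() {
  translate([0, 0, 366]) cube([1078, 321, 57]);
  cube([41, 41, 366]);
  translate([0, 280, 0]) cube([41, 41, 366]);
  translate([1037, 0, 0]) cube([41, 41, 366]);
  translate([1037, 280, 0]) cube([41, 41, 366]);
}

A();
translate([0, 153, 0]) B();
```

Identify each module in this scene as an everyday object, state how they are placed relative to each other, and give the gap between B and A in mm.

The bench's nearest face is 20 mm from the fence section's +y face.

A is a fence section. B is a bench. The bench is on the floor beside the fence section on its +y side. The gap between the bench and the fence section is 20 mm.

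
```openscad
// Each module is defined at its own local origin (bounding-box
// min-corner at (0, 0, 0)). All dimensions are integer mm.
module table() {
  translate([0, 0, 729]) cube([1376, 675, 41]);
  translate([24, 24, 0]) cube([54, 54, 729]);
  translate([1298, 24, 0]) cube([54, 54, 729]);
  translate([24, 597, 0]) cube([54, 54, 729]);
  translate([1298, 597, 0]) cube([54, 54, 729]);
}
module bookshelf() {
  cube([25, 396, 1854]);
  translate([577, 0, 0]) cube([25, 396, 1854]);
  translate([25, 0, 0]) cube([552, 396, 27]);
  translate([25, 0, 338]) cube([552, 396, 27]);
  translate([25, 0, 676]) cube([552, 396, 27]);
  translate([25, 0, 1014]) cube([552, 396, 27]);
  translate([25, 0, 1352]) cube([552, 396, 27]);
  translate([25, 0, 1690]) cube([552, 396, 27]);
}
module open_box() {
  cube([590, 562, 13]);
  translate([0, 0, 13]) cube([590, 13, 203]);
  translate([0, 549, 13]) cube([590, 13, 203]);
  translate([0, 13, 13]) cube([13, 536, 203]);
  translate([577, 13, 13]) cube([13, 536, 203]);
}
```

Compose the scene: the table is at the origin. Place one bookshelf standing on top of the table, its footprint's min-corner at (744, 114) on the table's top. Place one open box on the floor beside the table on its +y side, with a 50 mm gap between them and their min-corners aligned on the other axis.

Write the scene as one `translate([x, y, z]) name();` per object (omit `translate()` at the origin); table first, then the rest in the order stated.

table();
translate([744, 114, 770]) bookshelf();
translate([0, 725, 0]) open_box();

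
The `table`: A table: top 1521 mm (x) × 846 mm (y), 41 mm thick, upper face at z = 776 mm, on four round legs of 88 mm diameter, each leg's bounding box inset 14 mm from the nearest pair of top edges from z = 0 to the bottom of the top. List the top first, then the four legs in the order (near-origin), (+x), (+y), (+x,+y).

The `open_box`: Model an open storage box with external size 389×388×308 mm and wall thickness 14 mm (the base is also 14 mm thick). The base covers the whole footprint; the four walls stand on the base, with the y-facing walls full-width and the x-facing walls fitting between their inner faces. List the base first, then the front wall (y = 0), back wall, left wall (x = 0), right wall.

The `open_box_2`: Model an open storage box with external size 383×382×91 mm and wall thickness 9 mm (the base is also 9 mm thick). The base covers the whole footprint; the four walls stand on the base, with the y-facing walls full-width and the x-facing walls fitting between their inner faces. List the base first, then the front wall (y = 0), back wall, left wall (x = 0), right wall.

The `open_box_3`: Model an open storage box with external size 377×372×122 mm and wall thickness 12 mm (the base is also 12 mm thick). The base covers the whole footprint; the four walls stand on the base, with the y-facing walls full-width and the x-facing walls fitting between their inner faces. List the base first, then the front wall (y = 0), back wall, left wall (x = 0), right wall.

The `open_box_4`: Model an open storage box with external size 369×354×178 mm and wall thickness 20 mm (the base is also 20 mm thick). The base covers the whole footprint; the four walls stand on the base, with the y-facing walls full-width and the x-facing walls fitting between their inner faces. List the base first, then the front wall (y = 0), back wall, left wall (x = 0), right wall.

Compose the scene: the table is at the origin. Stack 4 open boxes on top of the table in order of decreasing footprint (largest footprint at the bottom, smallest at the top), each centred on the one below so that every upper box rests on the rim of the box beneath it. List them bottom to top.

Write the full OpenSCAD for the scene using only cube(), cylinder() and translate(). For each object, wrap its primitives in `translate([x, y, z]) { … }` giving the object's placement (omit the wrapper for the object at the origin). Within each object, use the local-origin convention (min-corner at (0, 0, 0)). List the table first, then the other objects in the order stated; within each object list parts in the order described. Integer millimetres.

translate([0, 0, 735]) cube([1521, 846, 41]);
translate([58, 58, 0]) cylinder(h = 735, r = 44);
translate([1463, 58, 0]) cylinder(h = 735, r = 44);
translate([58, 788, 0]) cylinder(h = 735, r = 44);
translate([1463, 788, 0]) cylinder(h = 735, r = 44);
translate([566, 229, 776]) {
  cube([389, 388, 14]);
  translate([0, 0, 14]) cube([389, 14, 294]);
  translate([0, 374, 14]) cube([389, 14, 294]);
  translate([0, 14, 14]) cube([14, 360, 294]);
  translate([375, 14, 14]) cube([14, 360, 294]);
}
translate([569, 232, 1084]) {
  cube([383, 382, 9]);
  translate([0, 0, 9]) cube([383, 9, 82]);
  translate([0, 373, 9]) cube([383, 9, 82]);
  translate([0, 9, 9]) cube([9, 364, 82]);
  translate([374, 9, 9]) cube([9, 364, 82]);
}
translate([572, 237, 1175]) {
  cube([377, 372, 12]);
  translate([0, 0, 12]) cube([377, 12, 110]);
  translate([0, 360, 12]) cube([377, 12, 110]);
  translate([0, 12, 12]) cube([12, 348, 110]);
  translate([365, 12, 12]) cube([12, 348, 110]);
}
translate([576, 246, 1297]) {
  cube([369, 354, 20]);
  translate([0, 0, 20]) cube([369, 20, 158]);
  translate([0, 334, 20]) cube([369, 20, 158]);
  translate([0, 20, 20]) cube([20, 314, 158]);
  translate([349, 20, 20]) cube([20, 314, 158]);
}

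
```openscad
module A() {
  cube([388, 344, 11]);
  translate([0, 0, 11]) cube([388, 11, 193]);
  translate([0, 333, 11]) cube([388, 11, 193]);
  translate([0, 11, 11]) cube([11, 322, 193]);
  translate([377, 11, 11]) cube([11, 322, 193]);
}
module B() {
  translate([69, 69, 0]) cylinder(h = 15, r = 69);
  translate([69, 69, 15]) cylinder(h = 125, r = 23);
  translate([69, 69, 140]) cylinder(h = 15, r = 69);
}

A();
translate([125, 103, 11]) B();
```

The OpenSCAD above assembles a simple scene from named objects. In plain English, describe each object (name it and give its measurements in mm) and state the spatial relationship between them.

A is an open-topped rectangular box: outside dimensions 388×344×204 mm, with a uniform wall and base thickness of 11 mm. The base is a full 388×344 slab on the floor; four walls sit on top of the base. The front and back walls (the −y and +y sides) span the full width; the two side walls fit between them.

B is a spool: two coaxial disc flanges of radius 69 mm and thickness 15 mm, joined by a core cylinder of radius 23 mm and height 125 mm. The lower flange rests on z = 0 and the three cylinders share a vertical axis.

The spool sits inside the open box, centred.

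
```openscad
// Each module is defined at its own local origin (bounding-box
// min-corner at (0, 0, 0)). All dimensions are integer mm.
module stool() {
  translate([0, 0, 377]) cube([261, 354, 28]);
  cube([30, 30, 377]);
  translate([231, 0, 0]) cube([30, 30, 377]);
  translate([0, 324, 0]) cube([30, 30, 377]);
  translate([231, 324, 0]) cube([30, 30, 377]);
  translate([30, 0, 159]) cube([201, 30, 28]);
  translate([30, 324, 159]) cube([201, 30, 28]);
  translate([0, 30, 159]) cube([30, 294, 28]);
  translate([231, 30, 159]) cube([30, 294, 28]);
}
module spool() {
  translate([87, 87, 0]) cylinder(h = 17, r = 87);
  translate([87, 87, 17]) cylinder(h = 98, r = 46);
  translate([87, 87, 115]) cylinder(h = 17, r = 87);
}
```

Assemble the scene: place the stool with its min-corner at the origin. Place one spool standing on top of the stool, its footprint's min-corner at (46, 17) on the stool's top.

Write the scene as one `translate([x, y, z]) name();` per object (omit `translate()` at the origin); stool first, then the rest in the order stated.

stool();
translate([46, 17, 405]) spool();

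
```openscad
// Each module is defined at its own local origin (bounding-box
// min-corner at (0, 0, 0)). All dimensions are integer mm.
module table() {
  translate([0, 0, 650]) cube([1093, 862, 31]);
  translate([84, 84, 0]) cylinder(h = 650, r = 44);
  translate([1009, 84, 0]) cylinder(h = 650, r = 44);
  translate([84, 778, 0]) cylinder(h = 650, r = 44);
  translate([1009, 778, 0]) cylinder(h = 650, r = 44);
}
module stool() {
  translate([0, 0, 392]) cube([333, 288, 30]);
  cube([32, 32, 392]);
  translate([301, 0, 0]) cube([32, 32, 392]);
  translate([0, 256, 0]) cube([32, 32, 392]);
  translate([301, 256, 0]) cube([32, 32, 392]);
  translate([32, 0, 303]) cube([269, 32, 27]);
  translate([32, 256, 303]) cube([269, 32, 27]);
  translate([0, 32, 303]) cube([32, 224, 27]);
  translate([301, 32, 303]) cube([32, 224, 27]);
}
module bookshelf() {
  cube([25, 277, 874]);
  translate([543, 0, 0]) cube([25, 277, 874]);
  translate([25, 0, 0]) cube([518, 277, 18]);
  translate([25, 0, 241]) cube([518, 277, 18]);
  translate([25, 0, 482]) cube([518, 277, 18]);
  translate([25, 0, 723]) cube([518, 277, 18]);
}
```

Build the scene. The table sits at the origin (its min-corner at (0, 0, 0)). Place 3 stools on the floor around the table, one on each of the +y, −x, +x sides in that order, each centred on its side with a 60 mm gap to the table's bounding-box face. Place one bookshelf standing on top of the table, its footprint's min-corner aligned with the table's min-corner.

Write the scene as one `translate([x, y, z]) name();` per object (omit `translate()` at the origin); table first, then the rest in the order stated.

table();
translate([380, 922, 0]) stool();
translate([-393, 287, 0]) stool();
translate([1153, 287, 0]) stool();
translate([0, 0, 681]) bookshelf();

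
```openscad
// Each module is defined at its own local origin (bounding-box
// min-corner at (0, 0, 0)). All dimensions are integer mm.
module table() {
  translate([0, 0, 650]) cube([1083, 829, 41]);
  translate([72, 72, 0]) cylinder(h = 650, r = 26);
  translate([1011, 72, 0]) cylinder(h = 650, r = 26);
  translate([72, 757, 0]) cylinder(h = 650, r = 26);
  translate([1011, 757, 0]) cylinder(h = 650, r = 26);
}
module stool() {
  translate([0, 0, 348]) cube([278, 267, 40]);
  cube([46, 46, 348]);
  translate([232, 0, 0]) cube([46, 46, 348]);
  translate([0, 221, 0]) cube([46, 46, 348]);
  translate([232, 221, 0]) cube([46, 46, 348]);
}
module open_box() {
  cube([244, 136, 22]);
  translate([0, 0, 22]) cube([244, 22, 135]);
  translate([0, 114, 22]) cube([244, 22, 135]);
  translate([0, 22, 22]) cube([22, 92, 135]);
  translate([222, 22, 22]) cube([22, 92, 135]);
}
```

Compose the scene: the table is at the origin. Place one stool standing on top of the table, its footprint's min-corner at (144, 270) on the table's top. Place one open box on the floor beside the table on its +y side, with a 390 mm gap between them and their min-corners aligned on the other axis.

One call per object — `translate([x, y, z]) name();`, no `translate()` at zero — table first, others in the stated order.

table();
translate([144, 270, 691]) stool();
translate([0, 1219, 0]) open_box();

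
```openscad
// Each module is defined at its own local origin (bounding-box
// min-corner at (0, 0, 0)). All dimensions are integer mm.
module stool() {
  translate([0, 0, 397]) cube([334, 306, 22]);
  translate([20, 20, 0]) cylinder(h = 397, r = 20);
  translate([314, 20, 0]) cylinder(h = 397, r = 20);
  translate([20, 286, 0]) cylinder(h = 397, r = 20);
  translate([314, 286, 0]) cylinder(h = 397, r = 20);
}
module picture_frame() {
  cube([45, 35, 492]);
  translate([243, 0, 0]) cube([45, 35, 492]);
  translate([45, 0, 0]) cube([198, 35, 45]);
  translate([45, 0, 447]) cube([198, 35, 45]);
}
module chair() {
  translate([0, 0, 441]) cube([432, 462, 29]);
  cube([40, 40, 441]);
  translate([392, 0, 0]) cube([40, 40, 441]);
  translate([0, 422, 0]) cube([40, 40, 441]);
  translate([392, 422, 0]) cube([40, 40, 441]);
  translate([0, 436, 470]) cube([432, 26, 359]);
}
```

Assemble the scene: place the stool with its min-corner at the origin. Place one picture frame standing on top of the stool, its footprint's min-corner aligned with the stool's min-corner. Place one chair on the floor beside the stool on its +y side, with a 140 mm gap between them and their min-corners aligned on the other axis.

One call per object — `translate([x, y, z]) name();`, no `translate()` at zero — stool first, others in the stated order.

stool();
translate([0, 0, 419]) picture_frame();
translate([0, 446, 0]) chair();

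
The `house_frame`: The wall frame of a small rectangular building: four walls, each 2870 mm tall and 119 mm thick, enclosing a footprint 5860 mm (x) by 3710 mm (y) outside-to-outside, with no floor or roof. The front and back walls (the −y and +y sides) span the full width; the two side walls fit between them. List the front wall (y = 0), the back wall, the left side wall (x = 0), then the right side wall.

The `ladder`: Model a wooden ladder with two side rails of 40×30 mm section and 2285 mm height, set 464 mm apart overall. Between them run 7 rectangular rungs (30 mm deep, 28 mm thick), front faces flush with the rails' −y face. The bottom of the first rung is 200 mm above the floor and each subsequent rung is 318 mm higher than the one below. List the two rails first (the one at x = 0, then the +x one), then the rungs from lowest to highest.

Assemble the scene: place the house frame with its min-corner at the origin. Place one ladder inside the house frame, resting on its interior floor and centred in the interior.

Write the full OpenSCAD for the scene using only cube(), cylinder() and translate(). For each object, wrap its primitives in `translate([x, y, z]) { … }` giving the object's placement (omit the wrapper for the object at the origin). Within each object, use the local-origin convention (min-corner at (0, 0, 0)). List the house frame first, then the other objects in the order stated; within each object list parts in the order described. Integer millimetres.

cube([5860, 119, 2870]);
translate([0, 3591, 0]) cube([5860, 119, 2870]);
translate([0, 119, 0]) cube([119, 3472, 2870]);
translate([5741, 119, 0]) cube([119, 3472, 2870]);
translate([2698, 1840, 0]) {
  cube([40, 30, 2285]);
  translate([424, 0, 0]) cube([40, 30, 2285]);
  translate([40, 0, 200]) cube([384, 30, 28]);
  translate([40, 0, 518]) cube([384, 30, 28]);
  translate([40, 0, 836]) cube([384, 30, 28]);
  translate([40, 0, 1154]) cube([384, 30, 28]);
  translate([40, 0, 1472]) cube([384, 30, 28]);
  translate([40, 0, 1790]) cube([384, 30, 28]);
  translate([40, 0, 2108]) cube([384, 30, 28]);
}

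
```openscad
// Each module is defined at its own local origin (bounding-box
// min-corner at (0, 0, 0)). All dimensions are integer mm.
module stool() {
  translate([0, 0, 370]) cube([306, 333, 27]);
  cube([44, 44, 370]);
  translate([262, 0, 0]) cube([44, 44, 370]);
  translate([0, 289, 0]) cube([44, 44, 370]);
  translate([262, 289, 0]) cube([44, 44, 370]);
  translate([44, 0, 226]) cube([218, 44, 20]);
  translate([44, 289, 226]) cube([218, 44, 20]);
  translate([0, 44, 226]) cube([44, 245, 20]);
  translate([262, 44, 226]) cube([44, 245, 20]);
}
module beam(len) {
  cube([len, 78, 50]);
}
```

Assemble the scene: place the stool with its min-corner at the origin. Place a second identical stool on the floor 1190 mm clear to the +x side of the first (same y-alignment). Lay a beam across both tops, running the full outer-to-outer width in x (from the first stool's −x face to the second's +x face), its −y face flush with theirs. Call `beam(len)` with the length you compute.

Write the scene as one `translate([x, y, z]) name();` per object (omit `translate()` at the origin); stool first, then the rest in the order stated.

stool();
translate([1496, 0, 0]) stool();
translate([0, 0, 397]) beam(1802);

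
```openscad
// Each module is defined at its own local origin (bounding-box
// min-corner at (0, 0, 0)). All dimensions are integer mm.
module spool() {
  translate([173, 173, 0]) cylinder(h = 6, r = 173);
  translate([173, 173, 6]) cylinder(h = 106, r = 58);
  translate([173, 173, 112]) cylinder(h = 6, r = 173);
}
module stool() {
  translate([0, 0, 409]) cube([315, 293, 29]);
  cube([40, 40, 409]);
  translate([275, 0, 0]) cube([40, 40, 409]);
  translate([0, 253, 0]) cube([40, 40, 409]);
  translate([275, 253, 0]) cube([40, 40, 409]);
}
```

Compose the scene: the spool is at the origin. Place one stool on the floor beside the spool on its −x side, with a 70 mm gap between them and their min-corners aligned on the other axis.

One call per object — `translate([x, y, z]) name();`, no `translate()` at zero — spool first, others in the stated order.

spool();
translate([-385, 0, 0]) stool();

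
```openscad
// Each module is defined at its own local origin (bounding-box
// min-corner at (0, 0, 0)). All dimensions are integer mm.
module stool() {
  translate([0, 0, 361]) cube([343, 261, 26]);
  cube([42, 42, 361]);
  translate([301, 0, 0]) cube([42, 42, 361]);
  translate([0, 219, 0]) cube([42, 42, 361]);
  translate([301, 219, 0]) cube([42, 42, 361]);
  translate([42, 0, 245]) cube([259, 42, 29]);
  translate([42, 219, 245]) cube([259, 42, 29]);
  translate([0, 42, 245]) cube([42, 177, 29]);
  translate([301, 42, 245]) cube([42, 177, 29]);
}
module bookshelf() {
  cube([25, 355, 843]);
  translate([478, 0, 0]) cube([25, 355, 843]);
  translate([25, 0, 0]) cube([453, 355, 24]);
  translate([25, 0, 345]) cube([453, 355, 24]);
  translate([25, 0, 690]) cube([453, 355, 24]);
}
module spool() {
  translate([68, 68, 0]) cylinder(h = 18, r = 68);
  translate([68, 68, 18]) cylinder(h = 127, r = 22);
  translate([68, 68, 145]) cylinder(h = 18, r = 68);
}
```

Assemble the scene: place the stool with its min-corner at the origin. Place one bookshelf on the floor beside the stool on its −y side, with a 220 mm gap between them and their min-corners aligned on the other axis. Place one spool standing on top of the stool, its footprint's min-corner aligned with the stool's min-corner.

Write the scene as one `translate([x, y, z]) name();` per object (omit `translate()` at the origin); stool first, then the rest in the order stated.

stool();
translate([0, -575, 0]) bookshelf();
translate([0, 0, 387]) spool();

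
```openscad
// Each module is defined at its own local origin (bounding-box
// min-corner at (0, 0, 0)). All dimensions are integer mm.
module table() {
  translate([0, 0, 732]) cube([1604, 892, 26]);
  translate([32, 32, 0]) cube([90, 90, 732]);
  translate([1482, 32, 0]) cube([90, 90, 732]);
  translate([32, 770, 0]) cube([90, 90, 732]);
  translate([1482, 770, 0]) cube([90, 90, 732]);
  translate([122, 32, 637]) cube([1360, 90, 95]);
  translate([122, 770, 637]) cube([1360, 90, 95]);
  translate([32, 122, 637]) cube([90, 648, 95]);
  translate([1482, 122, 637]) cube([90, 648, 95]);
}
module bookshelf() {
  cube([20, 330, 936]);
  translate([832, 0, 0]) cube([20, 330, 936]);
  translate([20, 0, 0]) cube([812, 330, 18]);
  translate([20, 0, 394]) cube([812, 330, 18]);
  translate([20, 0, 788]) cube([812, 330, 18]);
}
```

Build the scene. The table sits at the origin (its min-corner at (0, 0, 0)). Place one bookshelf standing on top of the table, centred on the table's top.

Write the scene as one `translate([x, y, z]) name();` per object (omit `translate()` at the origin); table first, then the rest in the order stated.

table();
translate([376, 281, 758]) bookshelf();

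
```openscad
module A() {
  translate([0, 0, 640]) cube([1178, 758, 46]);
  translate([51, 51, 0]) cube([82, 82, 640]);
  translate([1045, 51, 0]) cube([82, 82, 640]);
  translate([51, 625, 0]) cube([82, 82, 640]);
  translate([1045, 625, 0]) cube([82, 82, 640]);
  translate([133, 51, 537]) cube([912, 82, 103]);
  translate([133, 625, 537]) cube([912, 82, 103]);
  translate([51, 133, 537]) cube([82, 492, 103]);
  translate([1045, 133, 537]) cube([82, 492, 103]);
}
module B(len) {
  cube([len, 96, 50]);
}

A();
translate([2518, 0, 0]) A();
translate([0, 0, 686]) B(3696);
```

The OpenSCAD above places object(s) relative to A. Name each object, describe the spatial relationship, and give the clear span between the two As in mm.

Second table starts at x = 2518; first ends at x = 1178; clear span = 2518 − 1178 = 1340 mm.

A is a table. B is a beam. A beam spans the tops of two tables. The clear span between the two tables is 1340 mm.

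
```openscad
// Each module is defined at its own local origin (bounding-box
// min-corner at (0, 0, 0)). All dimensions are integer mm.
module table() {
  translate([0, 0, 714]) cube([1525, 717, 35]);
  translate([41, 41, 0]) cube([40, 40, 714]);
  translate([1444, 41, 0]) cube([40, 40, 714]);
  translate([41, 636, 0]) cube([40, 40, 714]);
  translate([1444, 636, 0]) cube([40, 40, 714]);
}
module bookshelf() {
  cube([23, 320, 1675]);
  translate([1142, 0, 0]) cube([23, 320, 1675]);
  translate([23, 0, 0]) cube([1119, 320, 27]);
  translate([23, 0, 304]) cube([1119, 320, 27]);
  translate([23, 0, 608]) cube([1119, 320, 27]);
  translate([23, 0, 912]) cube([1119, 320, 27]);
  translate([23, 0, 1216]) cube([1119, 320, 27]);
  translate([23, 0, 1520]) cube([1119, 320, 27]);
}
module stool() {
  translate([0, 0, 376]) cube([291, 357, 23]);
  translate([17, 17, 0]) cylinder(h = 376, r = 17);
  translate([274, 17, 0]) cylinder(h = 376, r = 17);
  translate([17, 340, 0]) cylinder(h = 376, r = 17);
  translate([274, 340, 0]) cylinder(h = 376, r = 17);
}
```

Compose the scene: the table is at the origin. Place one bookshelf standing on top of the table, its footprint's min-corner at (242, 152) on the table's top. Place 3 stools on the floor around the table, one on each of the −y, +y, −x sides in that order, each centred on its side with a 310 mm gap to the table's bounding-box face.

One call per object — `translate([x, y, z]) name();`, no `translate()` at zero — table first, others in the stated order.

table();
translate([242, 152, 749]) bookshelf();
translate([617, -667, 0]) stool();
translate([617, 1027, 0]) stool();
translate([-601, 180, 0]) stool();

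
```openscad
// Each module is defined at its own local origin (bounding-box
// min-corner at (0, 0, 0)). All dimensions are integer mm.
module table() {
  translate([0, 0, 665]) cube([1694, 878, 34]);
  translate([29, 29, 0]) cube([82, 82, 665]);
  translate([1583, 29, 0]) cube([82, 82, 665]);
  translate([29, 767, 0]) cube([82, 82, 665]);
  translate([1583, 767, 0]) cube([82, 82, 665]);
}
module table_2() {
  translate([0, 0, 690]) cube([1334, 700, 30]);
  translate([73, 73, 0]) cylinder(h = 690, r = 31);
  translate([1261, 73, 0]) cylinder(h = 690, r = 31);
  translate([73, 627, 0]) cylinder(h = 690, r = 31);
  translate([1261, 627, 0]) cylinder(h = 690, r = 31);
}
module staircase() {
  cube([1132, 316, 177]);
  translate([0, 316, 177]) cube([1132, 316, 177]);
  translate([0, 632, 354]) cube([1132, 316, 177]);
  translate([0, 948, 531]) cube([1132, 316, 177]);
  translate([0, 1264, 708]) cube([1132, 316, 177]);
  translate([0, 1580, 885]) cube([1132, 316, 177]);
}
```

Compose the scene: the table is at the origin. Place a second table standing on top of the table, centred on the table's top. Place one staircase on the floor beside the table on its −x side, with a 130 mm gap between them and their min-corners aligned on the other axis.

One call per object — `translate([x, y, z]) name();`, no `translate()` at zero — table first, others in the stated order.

table();
translate([180, 89, 699]) table_2();
translate([-1262, 0, 0]) staircase();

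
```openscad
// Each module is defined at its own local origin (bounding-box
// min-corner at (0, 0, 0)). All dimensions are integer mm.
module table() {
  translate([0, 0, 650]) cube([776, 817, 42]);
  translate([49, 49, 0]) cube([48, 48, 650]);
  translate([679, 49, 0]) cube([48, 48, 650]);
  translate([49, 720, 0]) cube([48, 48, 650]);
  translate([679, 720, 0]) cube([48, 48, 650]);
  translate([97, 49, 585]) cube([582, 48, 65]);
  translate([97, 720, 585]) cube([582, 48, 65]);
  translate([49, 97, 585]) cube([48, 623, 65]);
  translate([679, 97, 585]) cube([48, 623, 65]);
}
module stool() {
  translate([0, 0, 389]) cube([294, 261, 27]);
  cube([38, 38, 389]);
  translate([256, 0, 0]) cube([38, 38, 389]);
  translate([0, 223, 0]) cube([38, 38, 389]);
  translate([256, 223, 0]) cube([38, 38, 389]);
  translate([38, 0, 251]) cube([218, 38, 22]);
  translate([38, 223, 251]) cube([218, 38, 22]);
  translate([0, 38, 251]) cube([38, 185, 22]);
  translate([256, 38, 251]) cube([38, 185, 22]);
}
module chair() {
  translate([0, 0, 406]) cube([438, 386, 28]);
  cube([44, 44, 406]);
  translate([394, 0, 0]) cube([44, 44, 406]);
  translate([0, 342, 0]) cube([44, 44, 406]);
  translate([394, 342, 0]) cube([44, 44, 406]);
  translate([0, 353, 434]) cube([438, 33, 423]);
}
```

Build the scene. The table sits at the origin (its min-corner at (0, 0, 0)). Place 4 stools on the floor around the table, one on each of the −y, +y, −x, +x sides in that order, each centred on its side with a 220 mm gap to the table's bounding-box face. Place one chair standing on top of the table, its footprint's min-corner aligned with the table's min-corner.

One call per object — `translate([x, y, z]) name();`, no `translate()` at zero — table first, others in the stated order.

table();
translate([241, -481, 0]) stool();
translate([241, 1037, 0]) stool();
translate([-514, 278, 0]) stool();
translate([996, 278, 0]) stool();
translate([0, 0, 692]) chair();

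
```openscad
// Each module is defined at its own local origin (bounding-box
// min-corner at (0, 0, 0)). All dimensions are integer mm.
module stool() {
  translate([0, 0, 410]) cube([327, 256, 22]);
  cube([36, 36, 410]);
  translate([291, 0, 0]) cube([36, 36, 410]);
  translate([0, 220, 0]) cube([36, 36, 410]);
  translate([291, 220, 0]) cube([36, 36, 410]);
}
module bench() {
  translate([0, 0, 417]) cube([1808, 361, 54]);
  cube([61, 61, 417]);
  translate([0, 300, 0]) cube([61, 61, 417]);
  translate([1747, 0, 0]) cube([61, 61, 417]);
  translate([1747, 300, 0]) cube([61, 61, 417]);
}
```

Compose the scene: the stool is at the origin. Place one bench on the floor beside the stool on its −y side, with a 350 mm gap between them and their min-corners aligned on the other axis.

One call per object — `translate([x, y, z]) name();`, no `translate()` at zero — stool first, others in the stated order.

stool();
translate([0, -711, 0]) bench();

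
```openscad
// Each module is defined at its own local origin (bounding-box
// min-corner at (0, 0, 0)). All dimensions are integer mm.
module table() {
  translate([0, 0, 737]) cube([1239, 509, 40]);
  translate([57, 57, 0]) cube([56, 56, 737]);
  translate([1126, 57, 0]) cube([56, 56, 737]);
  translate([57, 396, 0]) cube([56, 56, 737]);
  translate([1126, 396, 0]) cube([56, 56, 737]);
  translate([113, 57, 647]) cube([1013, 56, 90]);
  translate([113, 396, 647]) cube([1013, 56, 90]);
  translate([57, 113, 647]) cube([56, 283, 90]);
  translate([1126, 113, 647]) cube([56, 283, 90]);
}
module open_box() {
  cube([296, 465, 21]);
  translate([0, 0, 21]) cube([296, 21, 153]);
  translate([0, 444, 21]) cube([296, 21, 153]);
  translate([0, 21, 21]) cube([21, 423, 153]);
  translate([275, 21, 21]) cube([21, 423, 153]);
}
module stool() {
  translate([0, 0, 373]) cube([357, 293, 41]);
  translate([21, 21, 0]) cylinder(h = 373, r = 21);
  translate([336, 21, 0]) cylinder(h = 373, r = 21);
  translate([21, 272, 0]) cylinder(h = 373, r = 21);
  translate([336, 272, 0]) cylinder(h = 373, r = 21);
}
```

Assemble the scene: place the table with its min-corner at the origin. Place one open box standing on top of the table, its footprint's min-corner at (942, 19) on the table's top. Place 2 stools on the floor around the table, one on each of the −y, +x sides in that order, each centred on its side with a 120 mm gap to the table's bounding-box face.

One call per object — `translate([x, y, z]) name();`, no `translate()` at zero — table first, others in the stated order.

table();
translate([942, 19, 777]) open_box();
translate([441, -413, 0]) stool();
translate([1359, 108, 0]) stool();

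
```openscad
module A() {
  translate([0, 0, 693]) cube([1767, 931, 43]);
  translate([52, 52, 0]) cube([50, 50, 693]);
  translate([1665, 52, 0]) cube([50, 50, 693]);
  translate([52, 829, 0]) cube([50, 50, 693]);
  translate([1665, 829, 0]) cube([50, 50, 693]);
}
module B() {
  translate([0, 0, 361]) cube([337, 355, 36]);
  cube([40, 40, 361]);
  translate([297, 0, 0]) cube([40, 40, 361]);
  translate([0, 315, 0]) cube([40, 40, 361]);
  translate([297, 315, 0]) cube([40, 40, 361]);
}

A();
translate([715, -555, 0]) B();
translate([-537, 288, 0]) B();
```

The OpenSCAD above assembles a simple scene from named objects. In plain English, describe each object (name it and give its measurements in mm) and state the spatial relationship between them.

A is a table: top 1767 mm (x) × 931 mm (y), 43 mm thick, upper face at z = 736 mm, on four 50×50 mm square legs, each inset 52 mm from the nearest pair of top edges, running from z = 0 to the bottom of the top.

B is a simple wooden stool: a rectangular seat 337 mm (x) by 355 mm (y), 36 mm thick, top face at z = 397 mm, on four square legs, each 40×40 mm in cross-section. The legs rest on z = 0, each flush with a corner of the seat.

Two stools sit around the table at the −y, −x sides.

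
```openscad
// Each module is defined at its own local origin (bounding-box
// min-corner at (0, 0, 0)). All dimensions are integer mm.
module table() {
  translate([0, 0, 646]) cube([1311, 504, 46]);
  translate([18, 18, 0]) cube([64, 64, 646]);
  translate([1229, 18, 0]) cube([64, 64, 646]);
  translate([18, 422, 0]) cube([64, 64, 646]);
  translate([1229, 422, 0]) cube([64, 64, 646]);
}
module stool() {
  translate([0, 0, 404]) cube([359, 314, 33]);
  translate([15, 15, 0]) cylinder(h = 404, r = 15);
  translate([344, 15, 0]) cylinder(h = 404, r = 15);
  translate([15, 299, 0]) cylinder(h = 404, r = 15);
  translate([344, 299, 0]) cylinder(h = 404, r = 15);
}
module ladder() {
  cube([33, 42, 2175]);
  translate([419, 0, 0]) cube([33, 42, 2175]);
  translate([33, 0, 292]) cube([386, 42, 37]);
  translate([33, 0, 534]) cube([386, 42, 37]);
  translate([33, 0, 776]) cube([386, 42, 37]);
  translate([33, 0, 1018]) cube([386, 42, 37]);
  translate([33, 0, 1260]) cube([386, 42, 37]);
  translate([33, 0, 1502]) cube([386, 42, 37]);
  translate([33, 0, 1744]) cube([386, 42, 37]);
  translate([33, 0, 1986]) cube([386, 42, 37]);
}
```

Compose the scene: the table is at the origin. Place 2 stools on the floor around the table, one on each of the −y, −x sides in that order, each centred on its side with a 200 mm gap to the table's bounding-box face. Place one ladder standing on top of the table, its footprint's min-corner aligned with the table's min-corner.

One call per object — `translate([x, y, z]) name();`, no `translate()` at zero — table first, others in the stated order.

table();
translate([476, -514, 0]) stool();
translate([-559, 95, 0]) stool();
translate([0, 0, 692]) ladder();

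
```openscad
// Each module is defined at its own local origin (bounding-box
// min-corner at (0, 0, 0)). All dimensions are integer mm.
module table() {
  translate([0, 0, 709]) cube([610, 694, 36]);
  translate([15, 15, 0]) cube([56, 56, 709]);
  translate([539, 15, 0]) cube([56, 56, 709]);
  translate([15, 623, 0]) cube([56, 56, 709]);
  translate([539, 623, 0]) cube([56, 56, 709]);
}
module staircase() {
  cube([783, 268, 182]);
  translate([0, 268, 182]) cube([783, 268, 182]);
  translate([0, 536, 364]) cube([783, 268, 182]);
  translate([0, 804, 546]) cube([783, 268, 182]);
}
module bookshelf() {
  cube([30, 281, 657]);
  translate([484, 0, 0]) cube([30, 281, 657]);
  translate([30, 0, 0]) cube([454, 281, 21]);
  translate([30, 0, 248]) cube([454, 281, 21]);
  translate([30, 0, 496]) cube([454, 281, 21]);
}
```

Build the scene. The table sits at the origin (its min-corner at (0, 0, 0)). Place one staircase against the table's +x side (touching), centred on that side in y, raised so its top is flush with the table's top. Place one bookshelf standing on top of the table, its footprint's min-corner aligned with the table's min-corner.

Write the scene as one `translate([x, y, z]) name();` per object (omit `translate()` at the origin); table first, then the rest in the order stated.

table();
translate([610, -189, 17]) staircase();
translate([0, 0, 745]) bookshelf();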